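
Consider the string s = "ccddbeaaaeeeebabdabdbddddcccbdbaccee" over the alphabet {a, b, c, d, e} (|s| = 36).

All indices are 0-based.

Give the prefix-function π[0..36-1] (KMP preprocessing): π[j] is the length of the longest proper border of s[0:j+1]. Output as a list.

[0, 1, 0, 0, 0, 0, 0, 0, 0, 0, 0, 0, 0, 0, 0, 0, 0, 0, 0, 0, 0, 0, 0, 0, 0, 1, 2, 2, 0, 0, 0, 0, 1, 2, 0, 0]

π[0] = 0
j=1 s[j]='c': π[1]=1 (border 'c')
j=2 s[j]='d': k: 1→0; π[2]=0 (border '')
j=3 s[j]='d': π[3]=0 (border '')
j=4 s[j]='b': π[4]=0 (border '')
j=5 s[j]='e': π[5]=0 (border '')
j=6 s[j]='a': π[6]=0 (border '')
j=7 s[j]='a': π[7]=0 (border '')
j=8 s[j]='a': π[8]=0 (border '')
j=9 s[j]='e': π[9]=0 (border '')
j=10 s[j]='e': π[10]=0 (border '')
j=11 s[j]='e': π[11]=0 (border '')
j=12 s[j]='e': π[12]=0 (border '')
j=13 s[j]='b': π[13]=0 (border '')
j=14 s[j]='a': π[14]=0 (border '')
j=15 s[j]='b': π[15]=0 (border '')
j=16 s[j]='d': π[16]=0 (border '')
j=17 s[j]='a': π[17]=0 (border '')
j=18 s[j]='b': π[18]=0 (border '')
j=19 s[j]='d': π[19]=0 (border '')
j=20 s[j]='b': π[20]=0 (border '')
j=21 s[j]='d': π[21]=0 (border '')
j=22 s[j]='d': π[22]=0 (border '')
j=23 s[j]='d': π[23]=0 (border '')
j=24 s[j]='d': π[24]=0 (border '')
j=25 s[j]='c': π[25]=1 (border 'c')
j=26 s[j]='c': π[26]=2 (border 'cc')
j=27 s[j]='c': k: 2→1; π[27]=2 (border 'cc')
j=28 s[j]='b': k: 2→1→0; π[28]=0 (border '')
j=29 s[j]='d': π[29]=0 (border '')
j=30 s[j]='b': π[30]=0 (border '')
j=31 s[j]='a': π[31]=0 (border '')
j=32 s[j]='c': π[32]=1 (border 'c')
j=33 s[j]='c': π[33]=2 (border 'cc')
j=34 s[j]='e': k: 2→1→0; π[34]=0 (border '')
j=35 s[j]='e': π[35]=0 (border '')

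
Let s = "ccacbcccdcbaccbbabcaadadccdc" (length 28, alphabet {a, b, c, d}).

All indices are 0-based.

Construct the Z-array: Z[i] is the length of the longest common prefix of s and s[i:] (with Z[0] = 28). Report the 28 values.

Z[0]=28
i=1: fresh scan; Z[1]=1 extend→box=[1,2)
i=2: fresh scan; Z[2]=0
i=3: fresh scan; Z[3]=1 extend→box=[3,4)
i=4: fresh scan; Z[4]=0
i=5: fresh scan; Z[5]=2 extend→box=[5,7)
i=6: min(r-i=1, Z[1]=1)=1; Z[6]=2 extend→box=[6,8)
i=7: min(r-i=1, Z[1]=1)=1; Z[7]=1
i=8: fresh scan; Z[8]=0
i=9: fresh scan; Z[9]=1 extend→box=[9,10)
i=10: fresh scan; Z[10]=0
i=11: fresh scan; Z[11]=0
i=12: fresh scan; Z[12]=2 extend→box=[12,14)
i=13: min(r-i=1, Z[1]=1)=1; Z[13]=1
i=14: fresh scan; Z[14]=0
i=15: fresh scan; Z[15]=0
i=16: fresh scan; Z[16]=0
i=17: fresh scan; Z[17]=0
i=18: fresh scan; Z[18]=1 extend→box=[18,19)
i=19: fresh scan; Z[19]=0
i=20: fresh scan; Z[20]=0
i=21: fresh scan; Z[21]=0
i=22: fresh scan; Z[22]=0
i=23: fresh scan; Z[23]=0
i=24: fresh scan; Z[24]=2 extend→box=[24,26)
i=25: min(r-i=1, Z[1]=1)=1; Z[25]=1
i=26: fresh scan; Z[26]=0
i=27: fresh scan; Z[27]=1 extend→box=[27,28)

[28, 1, 0, 1, 0, 2, 2, 1, 0, 1, 0, 0, 2, 1, 0, 0, 0, 0, 1, 0, 0, 0, 0, 0, 2, 1, 0, 1]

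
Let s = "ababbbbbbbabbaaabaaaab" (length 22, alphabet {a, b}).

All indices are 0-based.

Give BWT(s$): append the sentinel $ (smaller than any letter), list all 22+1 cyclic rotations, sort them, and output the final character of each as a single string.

bbabaaaa$bbaabbaabbbbba

rank  rotation                 last
    0  $ababbbbbbbabbaaabaaaab  b
    1  aaaab$ababbbbbbbabbaaab  b
    2  aaab$ababbbbbbbabbaaaba  a
    3  aaabaaaab$ababbbbbbbabb  b
    4  aab$ababbbbbbbabbaaabaa  a
    5  aabaaaab$ababbbbbbbabba  a
    6  ab$ababbbbbbbabbaaabaaa  a
    7  abaaaab$ababbbbbbbabbaa  a
    8  ababbbbbbbabbaaabaaaab$  $
    9  abbaaabaaaab$ababbbbbbb  b
   10  abbbbbbbabbaaabaaaab$ab  b
   11  b$ababbbbbbbabbaaabaaaa  a
   12  baaaab$ababbbbbbbabbaaa  a
   13  baaabaaaab$ababbbbbbbab  b
   14  babbaaabaaaab$ababbbbbb  b
   15  babbbbbbbabbaaabaaaab$a  a
   16  bbaaabaaaab$ababbbbbbba  a
   17  bbabbaaabaaaab$ababbbbb  b
   18  bbbabbaaabaaaab$ababbbb  b
   19  bbbbabbaaabaaaab$ababbb  b
   20  bbbbbabbaaabaaaab$ababb  b
   21  bbbbbbabbaaabaaaab$abab  b
   22  bbbbbbbabbaaabaaaab$aba  a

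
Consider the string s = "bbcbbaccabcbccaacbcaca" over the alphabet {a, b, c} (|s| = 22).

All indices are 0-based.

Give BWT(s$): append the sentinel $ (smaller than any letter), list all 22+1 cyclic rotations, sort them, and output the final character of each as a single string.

accccabbc$cbacaccbbabba

rank  rotation                 last
    0  $bbcbbaccabcbccaacbcaca  a
    1  a$bbcbbaccabcbccaacbcac  c
    2  aacbcaca$bbcbbaccabcbcc  c
    3  abcbccaacbcaca$bbcbbacc  c
    4  aca$bbcbbaccabcbccaacbc  c
    5  acbcaca$bbcbbaccabcbcca  a
    6  accabcbccaacbcaca$bbcbb  b
    7  baccabcbccaacbcaca$bbcb  b
    8  bbaccabcbccaacbcaca$bbc  c
    9  bbcbbaccabcbccaacbcaca$  $
   10  bcaca$bbcbbaccabcbccaac  c
   11  bcbbaccabcbccaacbcaca$b  b
   12  bcbccaacbcaca$bbcbbacca  a
   13  bccaacbcaca$bbcbbaccabc  c
   14  ca$bbcbbaccabcbccaacbca  a
   15  caacbcaca$bbcbbaccabcbc  c
   16  cabcbccaacbcaca$bbcbbac  c
   17  caca$bbcbbaccabcbccaacb  b
   18  cbbaccabcbccaacbcaca$bb  b
   19  cbcaca$bbcbbaccabcbccaa  a
   20  cbccaacbcaca$bbcbbaccab  b
   21  ccaacbcaca$bbcbbaccabcb  b
   22  ccabcbccaacbcaca$bbcbba  a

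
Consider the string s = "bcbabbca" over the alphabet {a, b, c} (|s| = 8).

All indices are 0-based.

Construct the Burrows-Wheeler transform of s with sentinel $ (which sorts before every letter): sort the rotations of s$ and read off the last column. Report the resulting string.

acbcab$bb

rank  rotation   last
    0  $bcbabbca  a
    1  a$bcbabbc  c
    2  abbca$bcb  b
    3  babbca$bc  c
    4  bbca$bcba  a
    5  bca$bcbab  b
    6  bcbabbca$  $
    7  ca$bcbabb  b
    8  cbabbca$b  b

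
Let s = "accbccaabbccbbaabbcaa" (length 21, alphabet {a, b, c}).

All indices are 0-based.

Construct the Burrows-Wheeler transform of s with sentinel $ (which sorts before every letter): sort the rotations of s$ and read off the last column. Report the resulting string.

aacbcaa$bcaabcbbcccbba

rank  rotation                last
    0  $accbccaabbccbbaabbcaa  a
    1  a$accbccaabbccbbaabbca  a
    2  aa$accbccaabbccbbaabbc  c
    3  aabbcaa$accbccaabbccbb  b
    4  aabbccbbaabbcaa$accbcc  c
    5  abbcaa$accbccaabbccbba  a
    6  abbccbbaabbcaa$accbcca  a
    7  accbccaabbccbbaabbcaa$  $
    8  baabbcaa$accbccaabbccb  b
    9  bbaabbcaa$accbccaabbcc  c
   10  bbcaa$accbccaabbccbbaa  a
   11  bbccbbaabbcaa$accbccaa  a
   12  bcaa$accbccaabbccbbaab  b
   13  bccaabbccbbaabbcaa$acc  c
   14  bccbbaabbcaa$accbccaab  b
   15  caa$accbccaabbccbbaabb  b
   16  caabbccbbaabbcaa$accbc  c
   17  cbbaabbcaa$accbccaabbc  c
   18  cbccaabbccbbaabbcaa$ac  c
   19  ccaabbccbbaabbcaa$accb  b
   20  ccbbaabbcaa$accbccaabb  b
   21  ccbccaabbccbbaabbcaa$a  a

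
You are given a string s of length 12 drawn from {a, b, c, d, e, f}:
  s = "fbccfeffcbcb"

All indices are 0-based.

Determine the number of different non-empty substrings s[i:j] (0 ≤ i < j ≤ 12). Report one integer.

rank | idx | suffix
   0 |  11 | b
   1 |   9 | bcb
   2 |   1 | bccfeffcbcb
   3 |  10 | cb
   4 |   8 | cbcb
   5 |   2 | ccfeffcbcb
   6 |   3 | cfeffcbcb
   7 |   5 | effcbcb
   8 |   0 | fbccfeffcbcb
   9 |   7 | fcbcb
  10 |   4 | feffcbcb
  11 |   6 | ffcbcb

SA = [11, 9, 1, 10, 8, 2, 3, 5, 0, 7, 4, 6]
rank  pair      lcp
   1  s[11:],s[9:]  1  'b'
   2  s[9:],s[1:]  2  'bc'
   3  s[1:],s[10:]  0  ''
   4  s[10:],s[8:]  2  'cb'
   5  s[8:],s[2:]  1  'c'
   6  s[2:],s[3:]  1  'c'
   7  s[3:],s[5:]  0  ''
   8  s[5:],s[0:]  0  ''
   9  s[0:],s[7:]  1  'f'
  10  s[7:],s[4:]  1  'f'
  11  s[4:],s[6:]  1  'f'

n(n+1)/2 = 12·13/2 = 78
Σ LCP = 0 + 1 + 2 + 0 + 2 + 1 + 1 + 0 + 0 + 1 + 1 + 1 = 10
distinct = 78 − 10 = 68

68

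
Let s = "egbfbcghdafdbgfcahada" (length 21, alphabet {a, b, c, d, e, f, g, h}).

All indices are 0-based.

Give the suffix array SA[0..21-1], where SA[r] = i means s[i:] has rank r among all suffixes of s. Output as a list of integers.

rank | idx | suffix
   0 |  20 | a
   1 |  18 | ada
   2 |   9 | afdbgfcahada
   3 |  16 | ahada
   4 |   4 | bcghdafdbgfcahada
   5 |   2 | bfbcghdafdbgfcahada
   6 |  12 | bgfcahada
   7 |  15 | cahada
   8 |   5 | cghdafdbgfcahada
   9 |  19 | da
  10 |   8 | dafdbgfcahada
  11 |  11 | dbgfcahada
  12 |   0 | egbfbcghdafdbgfcahada
  13 |   3 | fbcghdafdbgfcahada
  14 |  14 | fcahada
  15 |  10 | fdbgfcahada
  16 |   1 | gbfbcghdafdbgfcahada
  17 |  13 | gfcahada
  18 |   6 | ghdafdbgfcahada
  19 |  17 | hada
  20 |   7 | hdafdbgfcahada

[20, 18, 9, 16, 4, 2, 12, 15, 5, 19, 8, 11, 0, 3, 14, 10, 1, 13, 6, 17, 7]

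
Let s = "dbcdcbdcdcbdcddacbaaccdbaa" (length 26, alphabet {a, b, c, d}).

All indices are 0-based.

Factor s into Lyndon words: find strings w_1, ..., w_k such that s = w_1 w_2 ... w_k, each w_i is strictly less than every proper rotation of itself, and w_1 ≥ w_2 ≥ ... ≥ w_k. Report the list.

emit factor 1: 'd' (i=0, period=1)
emit factor 2: 'bcdcbdcdcbdcdd' (i=1, period=14)
emit factor 3: 'acb' (i=15, period=3)
emit factor 4: 'aaccdb' (i=18, period=6)
emit factor 5: 'a' (i=24, period=1)
emit factor 6: 'a' (i=25, period=1)

["d", "bcdcbdcdcbdcdd", "acb", "aaccdb", "a", "a"]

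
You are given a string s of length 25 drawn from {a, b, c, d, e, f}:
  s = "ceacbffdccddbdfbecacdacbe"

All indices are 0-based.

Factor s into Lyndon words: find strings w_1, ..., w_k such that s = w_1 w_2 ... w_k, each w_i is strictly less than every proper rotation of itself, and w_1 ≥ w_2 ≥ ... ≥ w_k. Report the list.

["ce", "acbffdccddbdfbecacd", "acbe"]

emit factor 1: 'ce' (i=0, period=2)
emit factor 2: 'acbffdccddbdfbecacd' (i=2, period=19)
emit factor 3: 'acbe' (i=21, period=4)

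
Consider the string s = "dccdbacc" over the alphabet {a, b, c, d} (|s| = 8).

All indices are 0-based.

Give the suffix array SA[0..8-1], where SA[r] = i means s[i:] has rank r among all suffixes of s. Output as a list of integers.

[5, 4, 7, 6, 1, 2, 3, 0]

rank | idx | suffix
   0 |   5 | acc
   1 |   4 | bacc
   2 |   7 | c
   3 |   6 | cc
   4 |   1 | ccdbacc
   5 |   2 | cdbacc
   6 |   3 | dbacc
   7 |   0 | dccdbacc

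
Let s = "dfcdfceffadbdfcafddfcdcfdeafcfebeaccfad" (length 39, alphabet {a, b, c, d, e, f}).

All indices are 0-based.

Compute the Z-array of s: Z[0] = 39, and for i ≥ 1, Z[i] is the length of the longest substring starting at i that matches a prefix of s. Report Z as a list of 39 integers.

[39, 0, 0, 3, 0, 0, 0, 0, 0, 0, 1, 0, 3, 0, 0, 0, 0, 1, 4, 0, 0, 1, 0, 0, 1, 0, 0, 0, 0, 0, 0, 0, 0, 0, 0, 0, 0, 0, 1]

Z[0]=39
i=1: fresh scan; Z[1]=0
i=2: fresh scan; Z[2]=0
i=3: fresh scan; Z[3]=3 grow→box=[3,6)
i=4: min(r-i=2, Z[1]=0)=0; Z[4]=0
i=5: min(r-i=1, Z[2]=0)=0; Z[5]=0
i=6: fresh scan; Z[6]=0
i=7: fresh scan; Z[7]=0
i=8: fresh scan; Z[8]=0
i=9: fresh scan; Z[9]=0
i=10: fresh scan; Z[10]=1 grow→box=[10,11)
i=11: fresh scan; Z[11]=0
i=12: fresh scan; Z[12]=3 grow→box=[12,15)
i=13: min(r-i=2, Z[1]=0)=0; Z[13]=0
i=14: min(r-i=1, Z[2]=0)=0; Z[14]=0
i=15: fresh scan; Z[15]=0
i=16: fresh scan; Z[16]=0
i=17: fresh scan; Z[17]=1 grow→box=[17,18)
i=18: fresh scan; Z[18]=4 grow→box=[18,22)
i=19: min(r-i=3, Z[1]=0)=0; Z[19]=0
i=20: min(r-i=2, Z[2]=0)=0; Z[20]=0
i=21: min(r-i=1, Z[3]=3)=1; Z[21]=1
i=22: fresh scan; Z[22]=0
i=23: fresh scan; Z[23]=0
i=24: fresh scan; Z[24]=1 grow→box=[24,25)
i=25: fresh scan; Z[25]=0
i=26: fresh scan; Z[26]=0
i=27: fresh scan; Z[27]=0
i=28: fresh scan; Z[28]=0
i=29: fresh scan; Z[29]=0
i=30: fresh scan; Z[30]=0
i=31: fresh scan; Z[31]=0
i=32: fresh scan; Z[32]=0
i=33: fresh scan; Z[33]=0
i=34: fresh scan; Z[34]=0
i=35: fresh scan; Z[35]=0
i=36: fresh scan; Z[36]=0
i=37: fresh scan; Z[37]=0
i=38: fresh scan; Z[38]=1 grow→box=[38,39)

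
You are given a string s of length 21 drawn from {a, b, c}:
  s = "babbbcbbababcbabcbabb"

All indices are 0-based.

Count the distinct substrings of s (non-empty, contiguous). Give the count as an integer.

rank | idx | suffix
   0 |   8 | ababcbabcbabb
   1 |  18 | abb
   2 |   1 | abbbcbbababcbabcbabb
   3 |  14 | abcbabb
   4 |  10 | abcbabcbabb
   5 |  20 | b
   6 |   7 | bababcbabcbabb
   7 |  17 | babb
   8 |   0 | babbbcbbababcbabcbabb
   9 |  13 | babcbabb
  10 |   9 | babcbabcbabb
  11 |  19 | bb
  12 |   6 | bbababcbabcbabb
  13 |   2 | bbbcbbababcbabcbabb
  14 |   3 | bbcbbababcbabcbabb
  15 |  15 | bcbabb
  16 |  11 | bcbabcbabb
  17 |   4 | bcbbababcbabcbabb
  18 |  16 | cbabb
  19 |  12 | cbabcbabb
  20 |   5 | cbbababcbabcbabb

SA = [8, 18, 1, 14, 10, 20, 7, 17, 0, 13, 9, 19, 6, 2, 3, 15, 11, 4, 16, 12, 5]
i: (SA[i-1],SA[i]) lcp shared
  1: (8,18) 2 'ab'
  2: (18,1) 3 'abb'
  3: (1,14) 2 'ab'
  4: (14,10) 6 'abcbab'
  5: (10,20) 0 ''
  6: (20,7) 1 'b'
  7: (7,17) 3 'bab'
  8: (17,0) 4 'babb'
  9: (0,13) 3 'bab'
  10: (13,9) 7 'babcbab'
  11: (9,19) 1 'b'
  12: (19,6) 2 'bb'
  13: (6,2) 2 'bb'
  14: (2,3) 2 'bb'
  15: (3,15) 1 'b'
  16: (15,11) 5 'bcbab'
  17: (11,4) 3 'bcb'
  18: (4,16) 0 ''
  19: (16,12) 4 'cbab'
  20: (12,5) 2 'cb'

n(n+1)/2 = 21·22/2 = 231
Σ LCP = 0 + 2 + 3 + 2 + 6 + 0 + 1 + 3 + 4 + 3 + 7 + 1 + 2 + 2 + 2 + 1 + 5 + 3 + 0 + 4 + 2 = 53
distinct = 231 − 53 = 178

178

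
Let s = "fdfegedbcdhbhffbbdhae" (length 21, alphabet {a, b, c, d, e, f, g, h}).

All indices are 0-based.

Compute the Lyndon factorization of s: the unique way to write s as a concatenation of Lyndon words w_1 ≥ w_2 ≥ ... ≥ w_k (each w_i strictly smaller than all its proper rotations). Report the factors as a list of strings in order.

emit factor 1: 'f' (i=0, period=1)
emit factor 2: 'dfege' (i=1, period=5)
emit factor 3: 'd' (i=6, period=1)
emit factor 4: 'bcdhbhff' (i=7, period=8)
emit factor 5: 'bbdh' (i=15, period=4)
emit factor 6: 'ae' (i=19, period=2)

["f", "dfege", "d", "bcdhbhff", "bbdh", "ae"]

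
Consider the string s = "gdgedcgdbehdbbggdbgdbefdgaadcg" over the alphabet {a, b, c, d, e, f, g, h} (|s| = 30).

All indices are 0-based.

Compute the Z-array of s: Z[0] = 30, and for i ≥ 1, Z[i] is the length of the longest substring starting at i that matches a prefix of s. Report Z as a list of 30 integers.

[30, 0, 1, 0, 0, 0, 2, 0, 0, 0, 0, 0, 0, 0, 1, 2, 0, 0, 2, 0, 0, 0, 0, 0, 1, 0, 0, 0, 0, 1]

Z[0]=30
i=1: i≥r, start 0; Z[1]=0
i=2: i≥r, start 0; Z[2]=1 scan→box=[2,3)
i=3: i≥r, start 0; Z[3]=0
i=4: i≥r, start 0; Z[4]=0
i=5: i≥r, start 0; Z[5]=0
i=6: i≥r, start 0; Z[6]=2 scan→box=[6,8)
i=7: min(r-i=1, Z[1]=0)=0; Z[7]=0
i=8: i≥r, start 0; Z[8]=0
i=9: i≥r, start 0; Z[9]=0
i=10: i≥r, start 0; Z[10]=0
i=11: i≥r, start 0; Z[11]=0
i=12: i≥r, start 0; Z[12]=0
i=13: i≥r, start 0; Z[13]=0
i=14: i≥r, start 0; Z[14]=1 scan→box=[14,15)
i=15: i≥r, start 0; Z[15]=2 scan→box=[15,17)
i=16: min(r-i=1, Z[1]=0)=0; Z[16]=0
i=17: i≥r, start 0; Z[17]=0
i=18: i≥r, start 0; Z[18]=2 scan→box=[18,20)
i=19: min(r-i=1, Z[1]=0)=0; Z[19]=0
i=20: i≥r, start 0; Z[20]=0
i=21: i≥r, start 0; Z[21]=0
i=22: i≥r, start 0; Z[22]=0
i=23: i≥r, start 0; Z[23]=0
i=24: i≥r, start 0; Z[24]=1 scan→box=[24,25)
i=25: i≥r, start 0; Z[25]=0
i=26: i≥r, start 0; Z[26]=0
i=27: i≥r, start 0; Z[27]=0
i=28: i≥r, start 0; Z[28]=0
i=29: i≥r, start 0; Z[29]=1 scan→box=[29,30)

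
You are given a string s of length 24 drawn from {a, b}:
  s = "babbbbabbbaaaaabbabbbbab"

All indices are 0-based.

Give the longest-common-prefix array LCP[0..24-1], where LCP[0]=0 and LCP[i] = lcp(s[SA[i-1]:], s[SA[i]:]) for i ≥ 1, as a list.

rank→(start, suffix):
  0 → (10, 'aaaaabbabbbbab')
  1 → (11, 'aaaabbabbbbab')
  2 → (12, 'aaabbabbbbab')
  3 → (13, 'aabbabbbbab')
  4 → (22, 'ab')
  5 → (14, 'abbabbbbab')
  6 → (6, 'abbbaaaaabbabbbbab')
  7 → (17, 'abbbbab')
  8 → (1, 'abbbbabbbaaaaabbabbbbab')
  9 → (23, 'b')
  10 → (9, 'baaaaabbabbbbab')
  11 → (21, 'bab')
  12 → (5, 'babbbaaaaabbabbbbab')
  13 → (16, 'babbbbab')
  14 → (0, 'babbbbabbbaaaaabbabbbbab')
  15 → (8, 'bbaaaaabbabbbbab')
  16 → (20, 'bbab')
  17 → (4, 'bbabbbaaaaabbabbbbab')
  18 → (15, 'bbabbbbab')
  19 → (7, 'bbbaaaaabbabbbbab')
  20 → (19, 'bbbab')
  21 → (3, 'bbbabbbaaaaabbabbbbab')
  22 → (18, 'bbbbab')
  23 → (2, 'bbbbabbbaaaaabbabbbbab')

SA = [10, 11, 12, 13, 22, 14, 6, 17, 1, 23, 9, 21, 5, 16, 0, 8, 20, 4, 15, 7, 19, 3, 18, 2]
[i] adj suffixes → lcp
  [1] 10/11 → 4 ('aaaa')
  [2] 11/12 → 3 ('aaa')
  [3] 12/13 → 2 ('aa')
  [4] 13/22 → 1 ('a')
  [5] 22/14 → 2 ('ab')
  [6] 14/6 → 3 ('abb')
  [7] 6/17 → 4 ('abbb')
  [8] 17/1 → 7 ('abbbbab')
  [9] 1/23 → 0 ('')
  [10] 23/9 → 1 ('b')
  [11] 9/21 → 2 ('ba')
  [12] 21/5 → 3 ('bab')
  [13] 5/16 → 5 ('babbb')
  [14] 16/0 → 8 ('babbbbab')
  [15] 0/8 → 1 ('b')
  [16] 8/20 → 3 ('bba')
  [17] 20/4 → 4 ('bbab')
  [18] 4/15 → 6 ('bbabbb')
  [19] 15/7 → 2 ('bb')
  [20] 7/19 → 4 ('bbba')
  [21] 19/3 → 5 ('bbbab')
  [22] 3/18 → 3 ('bbb')
  [23] 18/2 → 6 ('bbbbab')

[0, 4, 3, 2, 1, 2, 3, 4, 7, 0, 1, 2, 3, 5, 8, 1, 3, 4, 6, 2, 4, 5, 3, 6]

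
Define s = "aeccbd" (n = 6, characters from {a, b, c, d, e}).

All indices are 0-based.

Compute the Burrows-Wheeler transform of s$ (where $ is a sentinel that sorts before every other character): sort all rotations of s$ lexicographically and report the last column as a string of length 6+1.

rank  rotation last
    0  $aeccbd  d
    1  aeccbd$  $
    2  bd$aecc  c
    3  cbd$aec  c
    4  ccbd$ae  e
    5  d$aeccb  b
    6  eccbd$a  a

d$cceba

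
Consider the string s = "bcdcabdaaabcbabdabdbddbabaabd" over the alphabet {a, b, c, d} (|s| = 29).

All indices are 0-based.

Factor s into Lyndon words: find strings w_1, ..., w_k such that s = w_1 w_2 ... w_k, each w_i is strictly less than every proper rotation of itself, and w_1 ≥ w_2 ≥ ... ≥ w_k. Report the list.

emit factor 1: 'bcdc' (i=0, period=4)
emit factor 2: 'abd' (i=4, period=3)
emit factor 3: 'aaabcbabdabdbddbabaabd' (i=7, period=22)

["bcdc", "abd", "aaabcbabdabdbddbabaabd"]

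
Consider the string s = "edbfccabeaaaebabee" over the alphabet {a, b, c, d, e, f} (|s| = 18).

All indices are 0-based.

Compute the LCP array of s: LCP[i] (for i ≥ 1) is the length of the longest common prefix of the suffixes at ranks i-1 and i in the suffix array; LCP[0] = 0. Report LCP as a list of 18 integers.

rank→(start, suffix):
  0 → (9, 'aaaebabee')
  1 → (10, 'aaebabee')
  2 → (6, 'abeaaaebabee')
  3 → (14, 'abee')
  4 → (11, 'aebabee')
  5 → (13, 'babee')
  6 → (7, 'beaaaebabee')
  7 → (15, 'bee')
  8 → (2, 'bfccabeaaaebabee')
  9 → (5, 'cabeaaaebabee')
  10 → (4, 'ccabeaaaebabee')
  11 → (1, 'dbfccabeaaaebabee')
  12 → (17, 'e')
  13 → (8, 'eaaaebabee')
  14 → (12, 'ebabee')
  15 → (0, 'edbfccabeaaaebabee')
  16 → (16, 'ee')
  17 → (3, 'fccabeaaaebabee')

SA = [9, 10, 6, 14, 11, 13, 7, 15, 2, 5, 4, 1, 17, 8, 12, 0, 16, 3]
i: (SA[i-1],SA[i]) lcp shared
  1: (9,10) 2 'aa'
  2: (10,6) 1 'a'
  3: (6,14) 3 'abe'
  4: (14,11) 1 'a'
  5: (11,13) 0 ''
  6: (13,7) 1 'b'
  7: (7,15) 2 'be'
  8: (15,2) 1 'b'
  9: (2,5) 0 ''
  10: (5,4) 1 'c'
  11: (4,1) 0 ''
  12: (1,17) 0 ''
  13: (17,8) 1 'e'
  14: (8,12) 1 'e'
  15: (12,0) 1 'e'
  16: (0,16) 1 'e'
  17: (16,3) 0 ''

[0, 2, 1, 3, 1, 0, 1, 2, 1, 0, 1, 0, 0, 1, 1, 1, 1, 0]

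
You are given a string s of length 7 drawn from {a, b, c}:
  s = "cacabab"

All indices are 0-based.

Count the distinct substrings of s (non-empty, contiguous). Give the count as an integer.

sorted suffixes:
  #0 SA[0]=5  'ab'
  #1 SA[1]=3  'abab'
  #2 SA[2]=1  'acabab'
  #3 SA[3]=6  'b'
  #4 SA[4]=4  'bab'
  #5 SA[5]=2  'cabab'
  #6 SA[6]=0  'cacabab'

SA = [5, 3, 1, 6, 4, 2, 0]
rank  pair      lcp
   1  s[5:],s[3:]  2  'ab'
   2  s[3:],s[1:]  1  'a'
   3  s[1:],s[6:]  0  ''
   4  s[6:],s[4:]  1  'b'
   5  s[4:],s[2:]  0  ''
   6  s[2:],s[0:]  2  'ca'

n(n+1)/2 = 7·8/2 = 28
Σ LCP = 0 + 2 + 1 + 0 + 1 + 0 + 2 = 6
distinct = 28 − 6 = 22

22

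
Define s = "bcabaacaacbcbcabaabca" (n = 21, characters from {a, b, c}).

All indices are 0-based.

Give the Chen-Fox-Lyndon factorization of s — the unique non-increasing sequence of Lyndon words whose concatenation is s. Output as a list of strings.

["bc", "ab", "aacaacbcbcab", "aabc", "a"]

emit factor 1: 'bc' (i=0, period=2)
emit factor 2: 'ab' (i=2, period=2)
emit factor 3: 'aacaacbcbcab' (i=4, period=12)
emit factor 4: 'aabc' (i=16, period=4)
emit factor 5: 'a' (i=20, period=1)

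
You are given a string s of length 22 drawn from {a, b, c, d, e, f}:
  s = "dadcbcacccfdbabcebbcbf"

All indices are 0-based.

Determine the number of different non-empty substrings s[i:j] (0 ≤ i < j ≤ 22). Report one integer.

sorted suffixes:
  #0 SA[0]=13  'abcebbcbf'
  #1 SA[1]=6  'acccfdbabcebbcbf'
  #2 SA[2]=1  'adcbcacccfdbabcebbcbf'
  #3 SA[3]=12  'babcebbcbf'
  #4 SA[4]=17  'bbcbf'
  #5 SA[5]=4  'bcacccfdbabcebbcbf'
  #6 SA[6]=18  'bcbf'
  #7 SA[7]=14  'bcebbcbf'
  #8 SA[8]=20  'bf'
  #9 SA[9]=5  'cacccfdbabcebbcbf'
  #10 SA[10]=3  'cbcacccfdbabcebbcbf'
  #11 SA[11]=19  'cbf'
  #12 SA[12]=7  'cccfdbabcebbcbf'
  #13 SA[13]=8  'ccfdbabcebbcbf'
  #14 SA[14]=15  'cebbcbf'
  #15 SA[15]=9  'cfdbabcebbcbf'
  #16 SA[16]=0  'dadcbcacccfdbabcebbcbf'
  #17 SA[17]=11  'dbabcebbcbf'
  #18 SA[18]=2  'dcbcacccfdbabcebbcbf'
  #19 SA[19]=16  'ebbcbf'
  #20 SA[20]=21  'f'
  #21 SA[21]=10  'fdbabcebbcbf'

SA = [13, 6, 1, 12, 17, 4, 18, 14, 20, 5, 3, 19, 7, 8, 15, 9, 0, 11, 2, 16, 21, 10]
i: (SA[i-1],SA[i]) lcp shared
  1: (13,6) 1 'a'
  2: (6,1) 1 'a'
  3: (1,12) 0 ''
  4: (12,17) 1 'b'
  5: (17,4) 1 'b'
  6: (4,18) 2 'bc'
  7: (18,14) 2 'bc'
  8: (14,20) 1 'b'
  9: (20,5) 0 ''
  10: (5,3) 1 'c'
  11: (3,19) 2 'cb'
  12: (19,7) 1 'c'
  13: (7,8) 2 'cc'
  14: (8,15) 1 'c'
  15: (15,9) 1 'c'
  16: (9,0) 0 ''
  17: (0,11) 1 'd'
  18: (11,2) 1 'd'
  19: (2,16) 0 ''
  20: (16,21) 0 ''
  21: (21,10) 1 'f'

n(n+1)/2 = 22·23/2 = 253
Σ LCP = 0 + 1 + 1 + 0 + 1 + 1 + 2 + 2 + 1 + 0 + 1 + 2 + 1 + 2 + 1 + 1 + 0 + 1 + 1 + 0 + 0 + 1 = 20
distinct = 253 − 20 = 233

233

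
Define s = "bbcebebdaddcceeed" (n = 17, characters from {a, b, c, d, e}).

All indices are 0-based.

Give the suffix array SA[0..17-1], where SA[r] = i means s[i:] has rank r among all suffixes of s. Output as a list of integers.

rank | idx | suffix
   0 |   8 | addcceeed
   1 |   0 | bbcebebdaddcceeed
   2 |   1 | bcebebdaddcceeed
   3 |   6 | bdaddcceeed
   4 |   4 | bebdaddcceeed
   5 |  11 | cceeed
   6 |   2 | cebebdaddcceeed
   7 |  12 | ceeed
   8 |  16 | d
   9 |   7 | daddcceeed
  10 |  10 | dcceeed
  11 |   9 | ddcceeed
  12 |   5 | ebdaddcceeed
  13 |   3 | ebebdaddcceeed
  14 |  15 | ed
  15 |  14 | eed
  16 |  13 | eeed

[8, 0, 1, 6, 4, 11, 2, 12, 16, 7, 10, 9, 5, 3, 15, 14, 13]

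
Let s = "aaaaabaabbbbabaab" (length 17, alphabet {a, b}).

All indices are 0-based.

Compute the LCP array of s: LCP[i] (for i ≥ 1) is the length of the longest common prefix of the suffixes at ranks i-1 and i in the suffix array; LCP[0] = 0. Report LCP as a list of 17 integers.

[0, 4, 3, 2, 3, 3, 1, 2, 5, 2, 0, 1, 4, 2, 1, 2, 3]

rank | idx | suffix
   0 |   0 | aaaaabaabbbbabaab
   1 |   1 | aaaabaabbbbabaab
   2 |   2 | aaabaabbbbabaab
   3 |  14 | aab
   4 |   3 | aabaabbbbabaab
   5 |   6 | aabbbbabaab
   6 |  15 | ab
   7 |  12 | abaab
   8 |   4 | abaabbbbabaab
   9 |   7 | abbbbabaab
  10 |  16 | b
  11 |  13 | baab
  12 |   5 | baabbbbabaab
  13 |  11 | babaab
  14 |  10 | bbabaab
  15 |   9 | bbbabaab
  16 |   8 | bbbbabaab

SA = [0, 1, 2, 14, 3, 6, 15, 12, 4, 7, 16, 13, 5, 11, 10, 9, 8]
rank  pair      lcp
   1  s[0:],s[1:]  4  'aaaa'
   2  s[1:],s[2:]  3  'aaa'
   3  s[2:],s[14:]  2  'aa'
   4  s[14:],s[3:]  3  'aab'
   5  s[3:],s[6:]  3  'aab'
   6  s[6:],s[15:]  1  'a'
   7  s[15:],s[12:]  2  'ab'
   8  s[12:],s[4:]  5  'abaab'
   9  s[4:],s[7:]  2  'ab'
  10  s[7:],s[16:]  0  ''
  11  s[16:],s[13:]  1  'b'
  12  s[13:],s[5:]  4  'baab'
  13  s[5:],s[11:]  2  'ba'
  14  s[11:],s[10:]  1  'b'
  15  s[10:],s[9:]  2  'bb'
  16  s[9:],s[8:]  3  'bbb'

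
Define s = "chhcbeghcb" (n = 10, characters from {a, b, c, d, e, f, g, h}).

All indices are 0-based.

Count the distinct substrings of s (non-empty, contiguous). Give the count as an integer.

47

rank→(start, suffix):
  0 → (9, 'b')
  1 → (4, 'beghcb')
  2 → (8, 'cb')
  3 → (3, 'cbeghcb')
  4 → (0, 'chhcbeghcb')
  5 → (5, 'eghcb')
  6 → (6, 'ghcb')
  7 → (7, 'hcb')
  8 → (2, 'hcbeghcb')
  9 → (1, 'hhcbeghcb')

SA = [9, 4, 8, 3, 0, 5, 6, 7, 2, 1]
rank  pair      lcp
   1  s[9:],s[4:]  1  'b'
   2  s[4:],s[8:]  0  ''
   3  s[8:],s[3:]  2  'cb'
   4  s[3:],s[0:]  1  'c'
   5  s[0:],s[5:]  0  ''
   6  s[5:],s[6:]  0  ''
   7  s[6:],s[7:]  0  ''
   8  s[7:],s[2:]  3  'hcb'
   9  s[2:],s[1:]  1  'h'

n(n+1)/2 = 10·11/2 = 55
Σ LCP = 0 + 1 + 0 + 2 + 1 + 0 + 0 + 0 + 3 + 1 = 8
distinct = 55 − 8 = 47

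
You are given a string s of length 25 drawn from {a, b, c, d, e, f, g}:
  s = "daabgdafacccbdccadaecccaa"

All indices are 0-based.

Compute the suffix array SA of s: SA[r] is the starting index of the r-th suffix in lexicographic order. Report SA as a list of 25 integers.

sorted suffixes:
  #0 SA[0]=24  'a'
  #1 SA[1]=23  'aa'
  #2 SA[2]=1  'aabgdafacccbdccadaecccaa'
  #3 SA[3]=2  'abgdafacccbdccadaecccaa'
  #4 SA[4]=8  'acccbdccadaecccaa'
  #5 SA[5]=16  'adaecccaa'
  #6 SA[6]=18  'aecccaa'
  #7 SA[7]=6  'afacccbdccadaecccaa'
  #8 SA[8]=12  'bdccadaecccaa'
  #9 SA[9]=3  'bgdafacccbdccadaecccaa'
  #10 SA[10]=22  'caa'
  #11 SA[11]=15  'cadaecccaa'
  #12 SA[12]=11  'cbdccadaecccaa'
  #13 SA[13]=21  'ccaa'
  #14 SA[14]=14  'ccadaecccaa'
  #15 SA[15]=10  'ccbdccadaecccaa'
  #16 SA[16]=20  'cccaa'
  #17 SA[17]=9  'cccbdccadaecccaa'
  #18 SA[18]=0  'daabgdafacccbdccadaecccaa'
  #19 SA[19]=17  'daecccaa'
  #20 SA[20]=5  'dafacccbdccadaecccaa'
  #21 SA[21]=13  'dccadaecccaa'
  #22 SA[22]=19  'ecccaa'
  #23 SA[23]=7  'facccbdccadaecccaa'
  #24 SA[24]=4  'gdafacccbdccadaecccaa'

[24, 23, 1, 2, 8, 16, 18, 6, 12, 3, 22, 15, 11, 21, 14, 10, 20, 9, 0, 17, 5, 13, 19, 7, 4]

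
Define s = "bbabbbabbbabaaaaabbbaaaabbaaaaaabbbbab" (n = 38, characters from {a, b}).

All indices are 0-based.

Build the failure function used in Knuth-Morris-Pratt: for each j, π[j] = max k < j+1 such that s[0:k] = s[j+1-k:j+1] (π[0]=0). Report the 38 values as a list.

π[0] = 0
j=1 s[j]='b': π[1]=1 (border 'b')
j=2 s[j]='a': k: 1→0; π[2]=0 (border '')
j=3 s[j]='b': π[3]=1 (border 'b')
j=4 s[j]='b': π[4]=2 (border 'bb')
j=5 s[j]='b': k: 2→1; π[5]=2 (border 'bb')
j=6 s[j]='a': π[6]=3 (border 'bba')
j=7 s[j]='b': π[7]=4 (border 'bbab')
j=8 s[j]='b': π[8]=5 (border 'bbabb')
j=9 s[j]='b': π[9]=6 (border 'bbabbb')
j=10 s[j]='a': π[10]=7 (border 'bbabbba')
j=11 s[j]='b': π[11]=8 (border 'bbabbbab')
j=12 s[j]='a': k: 8→4→1→0; π[12]=0 (border '')
j=13 s[j]='a': π[13]=0 (border '')
j=14 s[j]='a': π[14]=0 (border '')
j=15 s[j]='a': π[15]=0 (border '')
j=16 s[j]='a': π[16]=0 (border '')
j=17 s[j]='b': π[17]=1 (border 'b')
j=18 s[j]='b': π[18]=2 (border 'bb')
j=19 s[j]='b': k: 2→1; π[19]=2 (border 'bb')
j=20 s[j]='a': π[20]=3 (border 'bba')
j=21 s[j]='a': k: 3→0; π[21]=0 (border '')
j=22 s[j]='a': π[22]=0 (border '')
j=23 s[j]='a': π[23]=0 (border '')
j=24 s[j]='b': π[24]=1 (border 'b')
j=25 s[j]='b': π[25]=2 (border 'bb')
j=26 s[j]='a': π[26]=3 (border 'bba')
j=27 s[j]='a': k: 3→0; π[27]=0 (border '')
j=28 s[j]='a': π[28]=0 (border '')
j=29 s[j]='a': π[29]=0 (border '')
j=30 s[j]='a': π[30]=0 (border '')
j=31 s[j]='a': π[31]=0 (border '')
j=32 s[j]='b': π[32]=1 (border 'b')
j=33 s[j]='b': π[33]=2 (border 'bb')
j=34 s[j]='b': k: 2→1; π[34]=2 (border 'bb')
j=35 s[j]='b': k: 2→1; π[35]=2 (border 'bb')
j=36 s[j]='a': π[36]=3 (border 'bba')
j=37 s[j]='b': π[37]=4 (border 'bbab')

[0, 1, 0, 1, 2, 2, 3, 4, 5, 6, 7, 8, 0, 0, 0, 0, 0, 1, 2, 2, 3, 0, 0, 0, 1, 2, 3, 0, 0, 0, 0, 0, 1, 2, 2, 2, 3, 4]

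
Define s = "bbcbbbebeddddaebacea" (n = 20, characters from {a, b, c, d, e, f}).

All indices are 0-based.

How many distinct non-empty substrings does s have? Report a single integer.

188

rank→(start, suffix):
  0 → (19, 'a')
  1 → (16, 'acea')
  2 → (13, 'aebacea')
  3 → (15, 'bacea')
  4 → (3, 'bbbebeddddaebacea')
  5 → (0, 'bbcbbbebeddddaebacea')
  6 → (4, 'bbebeddddaebacea')
  7 → (1, 'bcbbbebeddddaebacea')
  8 → (5, 'bebeddddaebacea')
  9 → (7, 'beddddaebacea')
  10 → (2, 'cbbbebeddddaebacea')
  11 → (17, 'cea')
  12 → (12, 'daebacea')
  13 → (11, 'ddaebacea')
  14 → (10, 'dddaebacea')
  15 → (9, 'ddddaebacea')
  16 → (18, 'ea')
  17 → (14, 'ebacea')
  18 → (6, 'ebeddddaebacea')
  19 → (8, 'eddddaebacea')

SA = [19, 16, 13, 15, 3, 0, 4, 1, 5, 7, 2, 17, 12, 11, 10, 9, 18, 14, 6, 8]
i: (SA[i-1],SA[i]) lcp shared
  1: (19,16) 1 'a'
  2: (16,13) 1 'a'
  3: (13,15) 0 ''
  4: (15,3) 1 'b'
  5: (3,0) 2 'bb'
  6: (0,4) 2 'bb'
  7: (4,1) 1 'b'
  8: (1,5) 1 'b'
  9: (5,7) 2 'be'
  10: (7,2) 0 ''
  11: (2,17) 1 'c'
  12: (17,12) 0 ''
  13: (12,11) 1 'd'
  14: (11,10) 2 'dd'
  15: (10,9) 3 'ddd'
  16: (9,18) 0 ''
  17: (18,14) 1 'e'
  18: (14,6) 2 'eb'
  19: (6,8) 1 'e'

n(n+1)/2 = 20·21/2 = 210
Σ LCP = 0 + 1 + 1 + 0 + 1 + 2 + 2 + 1 + 1 + 2 + 0 + 1 + 0 + 1 + 2 + 3 + 0 + 1 + 2 + 1 = 22
distinct = 210 − 22 = 188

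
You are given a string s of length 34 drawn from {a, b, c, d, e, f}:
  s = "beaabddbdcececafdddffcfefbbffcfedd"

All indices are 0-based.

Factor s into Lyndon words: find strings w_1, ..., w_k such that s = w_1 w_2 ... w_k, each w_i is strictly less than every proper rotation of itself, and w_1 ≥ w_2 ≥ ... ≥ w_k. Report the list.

emit factor 1: 'be' (i=0, period=2)
emit factor 2: 'aabddbdcececafdddffcfefbbffcfedd' (i=2, period=32)

["be", "aabddbdcececafdddffcfefbbffcfedd"]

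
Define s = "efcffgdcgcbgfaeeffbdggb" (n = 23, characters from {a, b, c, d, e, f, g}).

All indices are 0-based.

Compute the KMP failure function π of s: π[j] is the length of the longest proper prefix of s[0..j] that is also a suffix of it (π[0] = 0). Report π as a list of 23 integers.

π[0] = 0
j=1 s[j]='f': π[1]=0 (border '')
j=2 s[j]='c': π[2]=0 (border '')
j=3 s[j]='f': π[3]=0 (border '')
j=4 s[j]='f': π[4]=0 (border '')
j=5 s[j]='g': π[5]=0 (border '')
j=6 s[j]='d': π[6]=0 (border '')
j=7 s[j]='c': π[7]=0 (border '')
j=8 s[j]='g': π[8]=0 (border '')
j=9 s[j]='c': π[9]=0 (border '')
j=10 s[j]='b': π[10]=0 (border '')
j=11 s[j]='g': π[11]=0 (border '')
j=12 s[j]='f': π[12]=0 (border '')
j=13 s[j]='a': π[13]=0 (border '')
j=14 s[j]='e': π[14]=1 (border 'e')
j=15 s[j]='e': k: 1→0; π[15]=1 (border 'e')
j=16 s[j]='f': π[16]=2 (border 'ef')
j=17 s[j]='f': k: 2→0; π[17]=0 (border '')
j=18 s[j]='b': π[18]=0 (border '')
j=19 s[j]='d': π[19]=0 (border '')
j=20 s[j]='g': π[20]=0 (border '')
j=21 s[j]='g': π[21]=0 (border '')
j=22 s[j]='b': π[22]=0 (border '')

[0, 0, 0, 0, 0, 0, 0, 0, 0, 0, 0, 0, 0, 0, 1, 1, 2, 0, 0, 0, 0, 0, 0]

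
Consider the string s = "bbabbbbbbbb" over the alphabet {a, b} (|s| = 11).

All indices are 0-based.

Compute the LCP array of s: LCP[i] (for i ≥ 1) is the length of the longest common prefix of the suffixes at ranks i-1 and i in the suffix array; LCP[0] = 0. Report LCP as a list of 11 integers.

[0, 0, 1, 1, 2, 2, 3, 4, 5, 6, 7]

sorted suffixes:
  #0 SA[0]=2  'abbbbbbbb'
  #1 SA[1]=10  'b'
  #2 SA[2]=1  'babbbbbbbb'
  #3 SA[3]=9  'bb'
  #4 SA[4]=0  'bbabbbbbbbb'
  #5 SA[5]=8  'bbb'
  #6 SA[6]=7  'bbbb'
  #7 SA[7]=6  'bbbbb'
  #8 SA[8]=5  'bbbbbb'
  #9 SA[9]=4  'bbbbbbb'
  #10 SA[10]=3  'bbbbbbbb'

SA = [2, 10, 1, 9, 0, 8, 7, 6, 5, 4, 3]
i: (SA[i-1],SA[i]) lcp shared
  1: (2,10) 0 ''
  2: (10,1) 1 'b'
  3: (1,9) 1 'b'
  4: (9,0) 2 'bb'
  5: (0,8) 2 'bb'
  6: (8,7) 3 'bbb'
  7: (7,6) 4 'bbbb'
  8: (6,5) 5 'bbbbb'
  9: (5,4) 6 'bbbbbb'
  10: (4,3) 7 'bbbbbbb'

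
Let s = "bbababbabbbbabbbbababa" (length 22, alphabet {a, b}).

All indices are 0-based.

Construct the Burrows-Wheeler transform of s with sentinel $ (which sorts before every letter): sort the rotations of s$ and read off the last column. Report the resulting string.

rank  rotation                 last
    0  $bbababbabbbbabbbbababa  a
    1  a$bbababbabbbbabbbbabab  b
    2  aba$bbababbabbbbabbbbab  b
    3  ababa$bbababbabbbbabbbb  b
    4  ababbabbbbabbbbababa$bb  b
    5  abbabbbbabbbbababa$bbab  b
    6  abbbbababa$bbababbabbbb  b
    7  abbbbabbbbababa$bbababb  b
    8  ba$bbababbabbbbabbbbaba  a
    9  baba$bbababbabbbbabbbba  a
   10  bababa$bbababbabbbbabbb  b
   11  bababbabbbbabbbbababa$b  b
   12  babbabbbbabbbbababa$bba  a
   13  babbbbababa$bbababbabbb  b
   14  babbbbabbbbababa$bbabab  b
   15  bbababa$bbababbabbbbabb  b
   16  bbababbabbbbabbbbababa$  $
   17  bbabbbbababa$bbababbabb  b
   18  bbabbbbabbbbababa$bbaba  a
   19  bbbababa$bbababbabbbbab  b
   20  bbbabbbbababa$bbababbab  b
   21  bbbbababa$bbababbabbbba  a
   22  bbbbabbbbababa$bbababba  a

abbbbbbbaabbabbb$babbaa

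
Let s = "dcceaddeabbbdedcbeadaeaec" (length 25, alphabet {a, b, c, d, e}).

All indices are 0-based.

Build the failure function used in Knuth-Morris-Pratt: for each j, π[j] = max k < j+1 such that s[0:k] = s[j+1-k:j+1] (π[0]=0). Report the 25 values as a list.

π[0] = 0
j=1 s[j]='c': π[1]=0 (border '')
j=2 s[j]='c': π[2]=0 (border '')
j=3 s[j]='e': π[3]=0 (border '')
j=4 s[j]='a': π[4]=0 (border '')
j=5 s[j]='d': π[5]=1 (border 'd')
j=6 s[j]='d': k: 1→0; π[6]=1 (border 'd')
j=7 s[j]='e': k: 1→0; π[7]=0 (border '')
j=8 s[j]='a': π[8]=0 (border '')
j=9 s[j]='b': π[9]=0 (border '')
j=10 s[j]='b': π[10]=0 (border '')
j=11 s[j]='b': π[11]=0 (border '')
j=12 s[j]='d': π[12]=1 (border 'd')
j=13 s[j]='e': k: 1→0; π[13]=0 (border '')
j=14 s[j]='d': π[14]=1 (border 'd')
j=15 s[j]='c': π[15]=2 (border 'dc')
j=16 s[j]='b': k: 2→0; π[16]=0 (border '')
j=17 s[j]='e': π[17]=0 (border '')
j=18 s[j]='a': π[18]=0 (border '')
j=19 s[j]='d': π[19]=1 (border 'd')
j=20 s[j]='a': k: 1→0; π[20]=0 (border '')
j=21 s[j]='e': π[21]=0 (border '')
j=22 s[j]='a': π[22]=0 (border '')
j=23 s[j]='e': π[23]=0 (border '')
j=24 s[j]='c': π[24]=0 (border '')

[0, 0, 0, 0, 0, 1, 1, 0, 0, 0, 0, 0, 1, 0, 1, 2, 0, 0, 0, 1, 0, 0, 0, 0, 0]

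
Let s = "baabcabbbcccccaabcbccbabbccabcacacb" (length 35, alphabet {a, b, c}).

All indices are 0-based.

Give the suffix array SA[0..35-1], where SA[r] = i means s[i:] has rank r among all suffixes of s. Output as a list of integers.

rank | idx | suffix
   0 |   1 | aabcabbbcccccaabcbccbabbccabcacacb
   1 |  14 | aabcbccbabbccabcacacb
   2 |   5 | abbbcccccaabcbccbabbccabcacacb
   3 |  22 | abbccabcacacb
   4 |   2 | abcabbbcccccaabcbccbabbccabcacacb
   5 |  27 | abcacacb
   6 |  15 | abcbccbabbccabcacacb
   7 |  30 | acacb
   8 |  32 | acb
   9 |  34 | b
  10 |   0 | baabcabbbcccccaabcbccbabbccabcacacb
  11 |  21 | babbccabcacacb
  12 |   6 | bbbcccccaabcbccbabbccabcacacb
  13 |  23 | bbccabcacacb
  14 |   7 | bbcccccaabcbccbabbccabcacacb
  15 |   3 | bcabbbcccccaabcbccbabbccabcacacb
  16 |  28 | bcacacb
  17 |  16 | bcbccbabbccabcacacb
  18 |  24 | bccabcacacb
  19 |  18 | bccbabbccabcacacb
  20 |   8 | bcccccaabcbccbabbccabcacacb
  21 |  13 | caabcbccbabbccabcacacb
  22 |   4 | cabbbcccccaabcbccbabbccabcacacb
  23 |  26 | cabcacacb
  24 |  29 | cacacb
  25 |  31 | cacb
  26 |  33 | cb
  27 |  20 | cbabbccabcacacb
  28 |  17 | cbccbabbccabcacacb
  29 |  12 | ccaabcbccbabbccabcacacb
  30 |  25 | ccabcacacb
  31 |  19 | ccbabbccabcacacb
  32 |  11 | cccaabcbccbabbccabcacacb
  33 |  10 | ccccaabcbccbabbccabcacacb
  34 |   9 | cccccaabcbccbabbccabcacacb

[1, 14, 5, 22, 2, 27, 15, 30, 32, 34, 0, 21, 6, 23, 7, 3, 28, 16, 24, 18, 8, 13, 4, 26, 29, 31, 33, 20, 17, 12, 25, 19, 11, 10, 9]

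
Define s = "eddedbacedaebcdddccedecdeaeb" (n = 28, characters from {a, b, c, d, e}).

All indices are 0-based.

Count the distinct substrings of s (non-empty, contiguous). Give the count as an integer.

sorted suffixes:
  #0 SA[0]=6  'acedaebcdddccedecdeaeb'
  #1 SA[1]=25  'aeb'
  #2 SA[2]=10  'aebcdddccedecdeaeb'
  #3 SA[3]=27  'b'
  #4 SA[4]=5  'bacedaebcdddccedecdeaeb'
  #5 SA[5]=12  'bcdddccedecdeaeb'
  #6 SA[6]=17  'ccedecdeaeb'
  #7 SA[7]=13  'cdddccedecdeaeb'
  #8 SA[8]=22  'cdeaeb'
  #9 SA[9]=7  'cedaebcdddccedecdeaeb'
  #10 SA[10]=18  'cedecdeaeb'
  #11 SA[11]=9  'daebcdddccedecdeaeb'
  #12 SA[12]=4  'dbacedaebcdddccedecdeaeb'
  #13 SA[13]=16  'dccedecdeaeb'
  #14 SA[14]=15  'ddccedecdeaeb'
  #15 SA[15]=14  'dddccedecdeaeb'
  #16 SA[16]=1  'ddedbacedaebcdddccedecdeaeb'
  #17 SA[17]=23  'deaeb'
  #18 SA[18]=20  'decdeaeb'
  #19 SA[19]=2  'dedbacedaebcdddccedecdeaeb'
  #20 SA[20]=24  'eaeb'
  #21 SA[21]=26  'eb'
  #22 SA[22]=11  'ebcdddccedecdeaeb'
  #23 SA[23]=21  'ecdeaeb'
  #24 SA[24]=8  'edaebcdddccedecdeaeb'
  #25 SA[25]=3  'edbacedaebcdddccedecdeaeb'
  #26 SA[26]=0  'eddedbacedaebcdddccedecdeaeb'
  #27 SA[27]=19  'edecdeaeb'

SA = [6, 25, 10, 27, 5, 12, 17, 13, 22, 7, 18, 9, 4, 16, 15, 14, 1, 23, 20, 2, 24, 26, 11, 21, 8, 3, 0, 19]
i: (SA[i-1],SA[i]) lcp shared
  1: (6,25) 1 'a'
  2: (25,10) 3 'aeb'
  3: (10,27) 0 ''
  4: (27,5) 1 'b'
  5: (5,12) 1 'b'
  6: (12,17) 0 ''
  7: (17,13) 1 'c'
  8: (13,22) 2 'cd'
  9: (22,7) 1 'c'
  10: (7,18) 3 'ced'
  11: (18,9) 0 ''
  12: (9,4) 1 'd'
  13: (4,16) 1 'd'
  14: (16,15) 1 'd'
  15: (15,14) 2 'dd'
  16: (14,1) 2 'dd'
  17: (1,23) 1 'd'
  18: (23,20) 2 'de'
  19: (20,2) 2 'de'
  20: (2,24) 0 ''
  21: (24,26) 1 'e'
  22: (26,11) 2 'eb'
  23: (11,21) 1 'e'
  24: (21,8) 1 'e'
  25: (8,3) 2 'ed'
  26: (3,0) 2 'ed'
  27: (0,19) 2 'ed'

n(n+1)/2 = 28·29/2 = 406
Σ LCP = 0 + 1 + 3 + 0 + 1 + 1 + 0 + 1 + 2 + 1 + 3 + 0 + 1 + 1 + 1 + 2 + 2 + 1 + 2 + 2 + 0 + 1 + 2 + 1 + 1 + 2 + 2 + 2 = 36
distinct = 406 − 36 = 370

370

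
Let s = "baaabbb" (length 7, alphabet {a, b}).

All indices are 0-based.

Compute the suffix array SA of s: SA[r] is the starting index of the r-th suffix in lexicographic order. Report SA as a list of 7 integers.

[1, 2, 3, 6, 0, 5, 4]

rank | idx | suffix
   0 |   1 | aaabbb
   1 |   2 | aabbb
   2 |   3 | abbb
   3 |   6 | b
   4 |   0 | baaabbb
   5 |   5 | bb
   6 |   4 | bbb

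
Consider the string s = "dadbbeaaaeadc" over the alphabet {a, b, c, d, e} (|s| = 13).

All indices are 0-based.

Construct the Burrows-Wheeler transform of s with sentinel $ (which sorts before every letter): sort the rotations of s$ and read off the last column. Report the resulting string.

ceadeadbd$aaba

rank  rotation        last
    0  $dadbbeaaaeadc  c
    1  aaaeadc$dadbbe  e
    2  aaeadc$dadbbea  a
    3  adbbeaaaeadc$d  d
    4  adc$dadbbeaaae  e
    5  aeadc$dadbbeaa  a
    6  bbeaaaeadc$dad  d
    7  beaaaeadc$dadb  b
    8  c$dadbbeaaaead  d
    9  dadbbeaaaeadc$  $
   10  dbbeaaaeadc$da  a
   11  dc$dadbbeaaaea  a
   12  eaaaeadc$dadbb  b
   13  eadc$dadbbeaaa  a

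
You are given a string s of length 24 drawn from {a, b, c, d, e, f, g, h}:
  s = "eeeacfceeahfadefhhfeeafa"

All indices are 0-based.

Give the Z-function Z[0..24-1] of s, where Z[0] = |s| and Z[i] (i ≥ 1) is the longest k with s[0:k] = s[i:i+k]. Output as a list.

Z[0]=24
i=1: fresh scan; Z[1]=2 extend→box=[1,3)
i=2: min(r-i=1, Z[1]=2)=1; Z[2]=1
i=3: fresh scan; Z[3]=0
i=4: fresh scan; Z[4]=0
i=5: fresh scan; Z[5]=0
i=6: fresh scan; Z[6]=0
i=7: fresh scan; Z[7]=2 extend→box=[7,9)
i=8: min(r-i=1, Z[1]=2)=1; Z[8]=1
i=9: fresh scan; Z[9]=0
i=10: fresh scan; Z[10]=0
i=11: fresh scan; Z[11]=0
i=12: fresh scan; Z[12]=0
i=13: fresh scan; Z[13]=0
i=14: fresh scan; Z[14]=1 extend→box=[14,15)
i=15: fresh scan; Z[15]=0
i=16: fresh scan; Z[16]=0
i=17: fresh scan; Z[17]=0
i=18: fresh scan; Z[18]=0
i=19: fresh scan; Z[19]=2 extend→box=[19,21)
i=20: min(r-i=1, Z[1]=2)=1; Z[20]=1
i=21: fresh scan; Z[21]=0
i=22: fresh scan; Z[22]=0
i=23: fresh scan; Z[23]=0

[24, 2, 1, 0, 0, 0, 0, 2, 1, 0, 0, 0, 0, 0, 1, 0, 0, 0, 0, 2, 1, 0, 0, 0]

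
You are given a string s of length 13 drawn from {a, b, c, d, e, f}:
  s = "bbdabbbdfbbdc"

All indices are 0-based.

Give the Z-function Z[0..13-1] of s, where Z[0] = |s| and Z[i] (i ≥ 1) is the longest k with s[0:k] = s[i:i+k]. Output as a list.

Z[0]=13
i=1: fresh scan; Z[1]=1 extend→box=[1,2)
i=2: fresh scan; Z[2]=0
i=3: fresh scan; Z[3]=0
i=4: fresh scan; Z[4]=2 extend→box=[4,6)
i=5: min(r-i=1, Z[1]=1)=1; Z[5]=3 extend→box=[5,8)
i=6: min(r-i=2, Z[1]=1)=1; Z[6]=1
i=7: min(r-i=1, Z[2]=0)=0; Z[7]=0
i=8: fresh scan; Z[8]=0
i=9: fresh scan; Z[9]=3 extend→box=[9,12)
i=10: min(r-i=2, Z[1]=1)=1; Z[10]=1
i=11: min(r-i=1, Z[2]=0)=0; Z[11]=0
i=12: fresh scan; Z[12]=0

[13, 1, 0, 0, 2, 3, 1, 0, 0, 3, 1, 0, 0]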